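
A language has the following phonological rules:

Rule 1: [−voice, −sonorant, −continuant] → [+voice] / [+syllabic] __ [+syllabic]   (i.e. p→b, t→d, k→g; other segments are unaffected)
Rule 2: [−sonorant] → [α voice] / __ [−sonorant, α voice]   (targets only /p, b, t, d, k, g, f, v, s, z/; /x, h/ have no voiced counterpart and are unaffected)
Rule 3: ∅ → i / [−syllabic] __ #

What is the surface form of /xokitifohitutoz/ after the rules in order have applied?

Rule 1 (intervocalic voicing): /k/ is a voiceless stop between vowels /o/ and /i/, so it voices to [g]. /t/ is a voiceless stop between vowels /i/ and /i/, so it voices to [d]. /t/ is a voiceless stop between vowels /i/ and /u/, so it voices to [d]. /t/ is a voiceless stop between vowels /u/ and /o/, so it voices to [d]. /xokitifohitutoz/ → xogidifohidudoz.
Rule 2 (regressive voicing assimilation): no segment meets the environment; /xogidifohidudoz/ is unchanged.
Rule 3 (final i-epenthesis): the form ends in the consonant /z/, so [i] is inserted word-finally. /xogidifohidudoz/ → xogidifohidudozi.

xogidifohidudozi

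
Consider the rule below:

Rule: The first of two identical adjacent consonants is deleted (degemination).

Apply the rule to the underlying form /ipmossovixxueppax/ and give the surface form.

ipmosovixuepax

/ss/ is a geminate; the first /s/ deletes.
/xx/ is a geminate; the first /x/ deletes.
/pp/ is a geminate; the first /p/ deletes.
Surface form: [ipmosovixuepax].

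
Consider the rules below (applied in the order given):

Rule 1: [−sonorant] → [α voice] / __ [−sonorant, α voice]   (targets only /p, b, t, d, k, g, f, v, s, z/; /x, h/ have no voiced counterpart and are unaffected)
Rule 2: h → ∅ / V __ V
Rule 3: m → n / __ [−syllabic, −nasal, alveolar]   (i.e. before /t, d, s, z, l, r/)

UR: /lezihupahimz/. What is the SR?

leziupainz

Rule 1 (regressive voicing assimilation): no segment meets the environment; /lezihupahimz/ is unchanged.
Rule 2 (intervocalic h-deletion): /h/ occurs between vowels /i/ and /u/, so it deletes. /h/ occurs between vowels /a/ and /i/, so it deletes. /lezihupahimz/ → leziupaimz.
Rule 3 (nasal place assimilation): /m/ precedes the alveolar consonant /z/, so it assimilates in place to [n]. /leziupaimz/ → leziupainz.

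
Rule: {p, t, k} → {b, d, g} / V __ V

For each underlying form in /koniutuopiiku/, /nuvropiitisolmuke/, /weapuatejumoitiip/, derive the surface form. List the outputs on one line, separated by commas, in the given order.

koniuduobiigu, nuvrobiidisolmuge, weabuadejumoidiip

/koniutuopiiku/: /t/ is a voiceless stop between vowels /u/ and /u/, so it voices to [d]. /p/ is a voiceless stop between vowels /o/ and /i/, so it voices to [b]. /k/ is a voiceless stop between vowels /i/ and /u/, so it voices to [g]. → [koniuduobiigu].
/nuvropiitisolmuke/: /p/ is a voiceless stop between vowels /o/ and /i/, so it voices to [b]. /t/ is a voiceless stop between vowels /i/ and /i/, so it voices to [d]. /k/ is a voiceless stop between vowels /u/ and /e/, so it voices to [g]. → [nuvrobiidisolmuge].
/weapuatejumoitiip/: /p/ is a voiceless stop between vowels /a/ and /u/, so it voices to [b]. /t/ is a voiceless stop between vowels /a/ and /e/, so it voices to [d]. /t/ is a voiceless stop between vowels /i/ and /i/, so it voices to [d]. → [weabuadejumoidiip].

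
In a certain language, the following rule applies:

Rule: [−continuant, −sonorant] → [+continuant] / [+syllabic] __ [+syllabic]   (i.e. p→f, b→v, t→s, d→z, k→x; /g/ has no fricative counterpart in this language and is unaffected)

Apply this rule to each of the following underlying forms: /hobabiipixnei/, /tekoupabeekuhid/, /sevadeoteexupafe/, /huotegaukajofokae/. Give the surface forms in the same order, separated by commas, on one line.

hovaviifixnei, texoufaveexuhid, sevazeoseexufafe, huosegauxajofoxae

/hobabiipixnei/: /b/ is a stop between vowels /o/ and /a/, so it spirantizes to the fricative [v]. /b/ is a stop between vowels /a/ and /i/, so it spirantizes to the fricative [v]. /p/ is a stop between vowels /i/ and /i/, so it spirantizes to the fricative [f]. → [hovaviifixnei].
/tekoupabeekuhid/: /k/ is a stop between vowels /e/ and /o/, so it spirantizes to the fricative [x]. /p/ is a stop between vowels /u/ and /a/, so it spirantizes to the fricative [f]. /b/ is a stop between vowels /a/ and /e/, so it spirantizes to the fricative [v]. /k/ is a stop between vowels /e/ and /u/, so it spirantizes to the fricative [x]. → [texoufaveexuhid].
/sevadeoteexupafe/: /d/ is a stop between vowels /a/ and /e/, so it spirantizes to the fricative [z]. /t/ is a stop between vowels /o/ and /e/, so it spirantizes to the fricative [s]. /p/ is a stop between vowels /u/ and /a/, so it spirantizes to the fricative [f]. → [sevazeoseexufafe].
/huotegaukajofokae/: /t/ is a stop between vowels /o/ and /e/, so it spirantizes to the fricative [s]. /k/ is a stop between vowels /u/ and /a/, so it spirantizes to the fricative [x]. /k/ is a stop between vowels /o/ and /a/, so it spirantizes to the fricative [x]. → [huosegauxajofoxae].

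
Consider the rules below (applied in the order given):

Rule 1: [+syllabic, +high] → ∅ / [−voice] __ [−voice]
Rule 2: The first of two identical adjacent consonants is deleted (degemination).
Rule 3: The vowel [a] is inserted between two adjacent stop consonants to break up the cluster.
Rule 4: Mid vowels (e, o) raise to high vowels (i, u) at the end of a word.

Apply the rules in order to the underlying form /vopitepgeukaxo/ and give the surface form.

vopatepageukaxu

Rule 1 (high vowel syncope): /i/ is a high vowel flanked by voiceless consonants /p/ and /t/, so it deletes. /vopitepgeukaxo/ → voptepgeukaxo.
Rule 2 (degemination): no segment meets the environment; /voptepgeukaxo/ is unchanged.
Rule 3 (stop-cluster a-epenthesis): /p/ and /t/ form a stop–stop cluster, so [a] is inserted between them. /p/ and /g/ form a stop–stop cluster, so [a] is inserted between them. /voptepgeukaxo/ → vopatepageukaxo.
Rule 4 (final vowel raising): /o/ is a mid vowel in word-final position, so it raises to [u]. /vopatepageukaxo/ → vopatepageukaxu.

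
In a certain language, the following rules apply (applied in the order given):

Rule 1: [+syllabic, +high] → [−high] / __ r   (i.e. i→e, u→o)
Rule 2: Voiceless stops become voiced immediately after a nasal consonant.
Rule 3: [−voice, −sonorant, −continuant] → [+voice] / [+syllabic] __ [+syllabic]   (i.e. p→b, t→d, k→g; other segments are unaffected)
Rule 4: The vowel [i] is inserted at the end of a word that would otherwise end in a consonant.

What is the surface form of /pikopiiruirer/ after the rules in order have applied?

pigobieruereri

Rule 1 (pre-rhotic lowering): /i/ is a high vowel immediately before /r/, so it lowers to [e]. /i/ is a high vowel immediately before /r/, so it lowers to [e]. /pikopiiruirer/ → pikopieruerer.
Rule 2 (post-nasal voicing): no segment meets the environment; /pikopieruerer/ is unchanged.
Rule 3 (intervocalic voicing): /k/ is a voiceless stop between vowels /i/ and /o/, so it voices to [g]. /p/ is a voiceless stop between vowels /o/ and /i/, so it voices to [b]. /pikopieruerer/ → pigobieruerer.
Rule 4 (final i-epenthesis): the form ends in the consonant /r/, so [i] is inserted word-finally. /pigobieruerer/ → pigobieruereri.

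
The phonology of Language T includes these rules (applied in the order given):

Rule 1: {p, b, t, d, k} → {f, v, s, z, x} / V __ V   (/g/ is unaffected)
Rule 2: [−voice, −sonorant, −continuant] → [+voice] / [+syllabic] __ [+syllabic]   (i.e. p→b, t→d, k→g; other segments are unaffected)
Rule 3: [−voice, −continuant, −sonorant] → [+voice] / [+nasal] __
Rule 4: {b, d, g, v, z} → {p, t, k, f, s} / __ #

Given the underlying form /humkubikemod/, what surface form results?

Rule 1 (intervocalic spirantization): /b/ is a stop between vowels /u/ and /i/, so it spirantizes to the fricative [v]. /k/ is a stop between vowels /i/ and /e/, so it spirantizes to the fricative [x]. /humkubikemod/ → humkuvixemod.
Rule 2 (intervocalic voicing): no segment meets the environment; /humkuvixemod/ is unchanged.
Rule 3 (post-nasal voicing): /k/ is a voiceless stop immediately after the nasal /m/, so it voices to [g]. /humkuvixemod/ → humguvixemod.
Rule 4 (final devoicing): /d/ is a voiced obstruent in word-final position, so it devoices to [t]. /humguvixemod/ → humguvixemot.

humguvixemot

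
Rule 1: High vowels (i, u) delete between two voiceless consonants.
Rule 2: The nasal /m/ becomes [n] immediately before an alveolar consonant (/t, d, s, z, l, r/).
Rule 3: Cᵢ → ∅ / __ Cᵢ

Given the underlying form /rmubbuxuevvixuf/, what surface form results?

rmubuxuevixf

Rule 1 (high vowel syncope): /u/ is a high vowel flanked by voiceless consonants /x/ and /f/, so it deletes. /rmubbuxuevvixuf/ → rmubbuxuevvixf.
Rule 2 (nasal place assimilation): no segment meets the environment; /rmubbuxuevvixf/ is unchanged.
Rule 3 (degemination): /bb/ is a geminate; the first /b/ deletes. /vv/ is a geminate; the first /v/ deletes. /rmubbuxuevvixf/ → rmubuxuevixf.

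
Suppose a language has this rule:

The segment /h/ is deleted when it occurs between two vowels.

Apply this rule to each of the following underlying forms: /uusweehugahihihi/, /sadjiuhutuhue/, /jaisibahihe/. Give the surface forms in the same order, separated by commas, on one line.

uusweeugaiii, sadjiuutuue, jaisibaie

/uusweehugahihihi/: /h/ occurs between vowels /e/ and /u/, so it deletes. /h/ occurs between vowels /a/ and /i/, so it deletes. /h/ occurs between vowels /i/ and /i/, so it deletes. /h/ occurs between vowels /i/ and /i/, so it deletes. → [uusweeugaiii].
/sadjiuhutuhue/: /h/ occurs between vowels /u/ and /u/, so it deletes. /h/ occurs between vowels /u/ and /u/, so it deletes. → [sadjiuutuue].
/jaisibahihe/: /h/ occurs between vowels /a/ and /i/, so it deletes. /h/ occurs between vowels /i/ and /e/, so it deletes. → [jaisibaie].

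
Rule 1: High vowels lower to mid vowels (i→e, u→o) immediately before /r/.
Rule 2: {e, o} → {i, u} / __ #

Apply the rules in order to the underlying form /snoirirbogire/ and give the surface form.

Rule 1 (pre-rhotic lowering): /i/ is a high vowel immediately before /r/, so it lowers to [e]. /i/ is a high vowel immediately before /r/, so it lowers to [e]. /i/ is a high vowel immediately before /r/, so it lowers to [e]. /snoirirbogire/ → snoererbogere.
Rule 2 (final vowel raising): /e/ is a mid vowel in word-final position, so it raises to [i]. /snoererbogere/ → snoererbogeri.

snoererbogeri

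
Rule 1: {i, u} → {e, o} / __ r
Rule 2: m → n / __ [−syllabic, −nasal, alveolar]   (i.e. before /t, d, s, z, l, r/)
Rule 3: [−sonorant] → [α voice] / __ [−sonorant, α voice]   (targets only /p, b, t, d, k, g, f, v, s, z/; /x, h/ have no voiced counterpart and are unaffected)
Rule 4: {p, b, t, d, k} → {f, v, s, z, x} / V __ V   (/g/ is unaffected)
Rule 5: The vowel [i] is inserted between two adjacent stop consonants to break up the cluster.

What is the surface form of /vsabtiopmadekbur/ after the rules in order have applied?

fsapitiopmazegibor

Rule 1 (pre-rhotic lowering): /u/ is a high vowel immediately before /r/, so it lowers to [o]. /vsabtiopmadekbur/ → vsabtiopmadekbor.
Rule 2 (nasal place assimilation): no segment meets the environment; /vsabtiopmadekbor/ is unchanged.
Rule 3 (regressive voicing assimilation): /v/ precedes the voiceless obstruent /s/, so it devoices to [f] by assimilation. /b/ precedes the voiceless obstruent /t/, so it devoices to [p] by assimilation. /k/ precedes the voiced obstruent /b/, so it voices to [g] by assimilation. /vsabtiopmadekbor/ → fsaptiopmadegbor.
Rule 4 (intervocalic spirantization): /d/ is a stop between vowels /a/ and /e/, so it spirantizes to the fricative [z]. /fsaptiopmadegbor/ → fsaptiopmazegbor.
Rule 5 (stop-cluster i-epenthesis): /p/ and /t/ form a stop–stop cluster, so [i] is inserted between them. /g/ and /b/ form a stop–stop cluster, so [i] is inserted between them. /fsaptiopmazegbor/ → fsapitiopmazegibor.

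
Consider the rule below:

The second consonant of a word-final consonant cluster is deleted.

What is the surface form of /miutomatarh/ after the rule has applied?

/h/ is the second consonant of a word-final cluster /rh/, so it deletes.
Surface form: [miutomatar].

miutomatar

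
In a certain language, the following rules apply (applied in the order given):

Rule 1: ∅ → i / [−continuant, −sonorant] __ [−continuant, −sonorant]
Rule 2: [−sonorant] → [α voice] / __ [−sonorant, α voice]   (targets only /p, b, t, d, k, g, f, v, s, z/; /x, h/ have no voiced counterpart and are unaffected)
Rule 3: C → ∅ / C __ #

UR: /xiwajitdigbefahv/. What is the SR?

xiwajitidigibefah

Rule 1 (stop-cluster i-epenthesis): /t/ and /d/ form a stop–stop cluster, so [i] is inserted between them. /g/ and /b/ form a stop–stop cluster, so [i] is inserted between them. /xiwajitdigbefahv/ → xiwajitidigibefahv.
Rule 2 (regressive voicing assimilation): no segment meets the environment; /xiwajitidigibefahv/ is unchanged.
Rule 3 (final cluster simplification): /v/ is the second consonant of a word-final cluster /hv/, so it deletes. /xiwajitidigibefahv/ → xiwajitidigibefah.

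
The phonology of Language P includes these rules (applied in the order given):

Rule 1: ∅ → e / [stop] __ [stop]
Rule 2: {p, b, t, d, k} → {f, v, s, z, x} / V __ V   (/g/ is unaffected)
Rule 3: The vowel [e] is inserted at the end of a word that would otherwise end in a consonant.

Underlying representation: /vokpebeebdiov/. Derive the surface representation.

Rule 1 (stop-cluster e-epenthesis): /k/ and /p/ form a stop–stop cluster, so [e] is inserted between them. /b/ and /d/ form a stop–stop cluster, so [e] is inserted between them. /vokpebeebdiov/ → vokepebeebediov.
Rule 2 (intervocalic spirantization): /k/ is a stop between vowels /o/ and /e/, so it spirantizes to the fricative [x]. /p/ is a stop between vowels /e/ and /e/, so it spirantizes to the fricative [f]. /b/ is a stop between vowels /e/ and /e/, so it spirantizes to the fricative [v]. /b/ is a stop between vowels /e/ and /e/, so it spirantizes to the fricative [v]. /d/ is a stop between vowels /e/ and /i/, so it spirantizes to the fricative [z]. /vokepebeebediov/ → voxefeveeveziov.
Rule 3 (final e-epenthesis): the form ends in the consonant /v/, so [e] is inserted word-finally. /voxefeveeveziov/ → voxefeveeveziove.

voxefeveeveziove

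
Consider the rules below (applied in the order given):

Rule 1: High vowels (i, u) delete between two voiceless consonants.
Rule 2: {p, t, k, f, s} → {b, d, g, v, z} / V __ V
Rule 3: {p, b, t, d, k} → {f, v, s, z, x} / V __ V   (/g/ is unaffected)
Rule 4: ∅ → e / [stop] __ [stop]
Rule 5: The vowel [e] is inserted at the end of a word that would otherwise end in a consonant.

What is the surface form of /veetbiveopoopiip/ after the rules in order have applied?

veetebiveovooviipe

Rule 1 (high vowel syncope): no segment meets the environment; /veetbiveopoopiip/ is unchanged.
Rule 2 (intervocalic voicing): /p/ is a voiceless obstruent between vowels /o/ and /o/, so it voices to [b]. /p/ is a voiceless obstruent between vowels /o/ and /i/, so it voices to [b]. /veetbiveopoopiip/ → veetbiveoboobiip.
Rule 3 (intervocalic spirantization): /b/ is a stop between vowels /o/ and /o/, so it spirantizes to the fricative [v]. /b/ is a stop between vowels /o/ and /i/, so it spirantizes to the fricative [v]. /veetbiveoboobiip/ → veetbiveovooviip.
Rule 4 (stop-cluster e-epenthesis): /t/ and /b/ form a stop–stop cluster, so [e] is inserted between them. /veetbiveovooviip/ → veetebiveovooviip.
Rule 5 (final e-epenthesis): the form ends in the consonant /p/, so [e] is inserted word-finally. /veetebiveovooviip/ → veetebiveovooviipe.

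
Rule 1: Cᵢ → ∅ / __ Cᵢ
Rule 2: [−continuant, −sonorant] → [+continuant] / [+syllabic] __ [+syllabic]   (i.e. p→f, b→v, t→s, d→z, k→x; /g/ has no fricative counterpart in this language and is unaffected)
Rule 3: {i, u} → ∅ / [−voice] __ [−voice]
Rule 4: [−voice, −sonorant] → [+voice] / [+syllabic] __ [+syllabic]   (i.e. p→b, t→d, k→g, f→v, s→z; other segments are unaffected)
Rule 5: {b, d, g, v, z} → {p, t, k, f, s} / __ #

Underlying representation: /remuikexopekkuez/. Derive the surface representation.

Rule 1 (degemination): /kk/ is a geminate; the first /k/ deletes. /remuikexopekkuez/ → remuikexopekuez.
Rule 2 (intervocalic spirantization): /k/ is a stop between vowels /i/ and /e/, so it spirantizes to the fricative [x]. /p/ is a stop between vowels /o/ and /e/, so it spirantizes to the fricative [f]. /k/ is a stop between vowels /e/ and /u/, so it spirantizes to the fricative [x]. /remuikexopekuez/ → remuixexofexuez.
Rule 3 (high vowel syncope): no segment meets the environment; /remuixexofexuez/ is unchanged.
Rule 4 (intervocalic voicing): /f/ is a voiceless obstruent between vowels /o/ and /e/, so it voices to [v]. /remuixexofexuez/ → remuixexovexuez.
Rule 5 (final devoicing): /z/ is a voiced obstruent in word-final position, so it devoices to [s]. /remuixexovexuez/ → remuixexovexues.

remuixexovexues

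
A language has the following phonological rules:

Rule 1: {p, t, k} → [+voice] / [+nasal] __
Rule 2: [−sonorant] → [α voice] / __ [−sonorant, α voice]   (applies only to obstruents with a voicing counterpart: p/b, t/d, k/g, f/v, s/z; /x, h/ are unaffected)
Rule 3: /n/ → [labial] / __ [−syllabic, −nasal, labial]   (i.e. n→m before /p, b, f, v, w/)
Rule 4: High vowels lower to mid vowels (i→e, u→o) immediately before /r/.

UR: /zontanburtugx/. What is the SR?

zondambortukx

Rule 1 (post-nasal voicing): /t/ is a voiceless stop immediately after the nasal /n/, so it voices to [d]. /zontanburtugx/ → zondanburtugx.
Rule 2 (regressive voicing assimilation): /g/ precedes the voiceless obstruent /x/, so it devoices to [k] by assimilation. /zondanburtugx/ → zondanburtukx.
Rule 3 (nasal place assimilation): /n/ precedes the labial consonant /b/, so it assimilates in place to [m]. /zondanburtukx/ → zondamburtukx.
Rule 4 (pre-rhotic lowering): /u/ is a high vowel immediately before /r/, so it lowers to [o]. /zondamburtukx/ → zondambortukx.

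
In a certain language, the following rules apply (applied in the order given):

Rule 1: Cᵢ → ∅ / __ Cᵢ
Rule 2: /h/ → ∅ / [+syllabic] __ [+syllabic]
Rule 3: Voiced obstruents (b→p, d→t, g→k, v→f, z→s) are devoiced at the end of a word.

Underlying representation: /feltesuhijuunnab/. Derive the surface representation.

Rule 1 (degemination): /nn/ is a geminate; the first /n/ deletes. /feltesuhijuunnab/ → feltesuhijuunab.
Rule 2 (intervocalic h-deletion): /h/ occurs between vowels /u/ and /i/, so it deletes. /feltesuhijuunab/ → feltesuijuunab.
Rule 3 (final devoicing): /b/ is a voiced obstruent in word-final position, so it devoices to [p]. /feltesuijuunab/ → feltesuijuunap.

feltesuijuunap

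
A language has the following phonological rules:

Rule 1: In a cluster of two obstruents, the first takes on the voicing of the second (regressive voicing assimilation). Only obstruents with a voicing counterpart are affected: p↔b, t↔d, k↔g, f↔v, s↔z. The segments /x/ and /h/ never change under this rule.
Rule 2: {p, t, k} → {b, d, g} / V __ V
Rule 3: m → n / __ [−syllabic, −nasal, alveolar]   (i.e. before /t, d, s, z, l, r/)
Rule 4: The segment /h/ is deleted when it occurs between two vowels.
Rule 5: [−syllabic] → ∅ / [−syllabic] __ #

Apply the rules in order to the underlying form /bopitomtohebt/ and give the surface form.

Rule 1 (regressive voicing assimilation): /b/ precedes the voiceless obstruent /t/, so it devoices to [p] by assimilation. /bopitomtohebt/ → bopitomtohept.
Rule 2 (intervocalic voicing): /p/ is a voiceless stop between vowels /o/ and /i/, so it voices to [b]. /t/ is a voiceless stop between vowels /i/ and /o/, so it voices to [d]. /bopitomtohept/ → bobidomtohept.
Rule 3 (nasal place assimilation): /m/ precedes the alveolar consonant /t/, so it assimilates in place to [n]. /bobidomtohept/ → bobidontohept.
Rule 4 (intervocalic h-deletion): /h/ occurs between vowels /o/ and /e/, so it deletes. /bobidontohept/ → bobidontoept.
Rule 5 (final cluster simplification): /t/ is the second consonant of a word-final cluster /pt/, so it deletes. /bobidontoept/ → bobidontoep.

bobidontoep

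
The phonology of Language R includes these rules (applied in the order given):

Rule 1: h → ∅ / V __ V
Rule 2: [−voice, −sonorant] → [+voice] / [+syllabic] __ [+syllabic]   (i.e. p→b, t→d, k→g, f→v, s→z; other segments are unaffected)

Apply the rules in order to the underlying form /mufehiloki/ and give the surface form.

Rule 1 (intervocalic h-deletion): /h/ occurs between vowels /e/ and /i/, so it deletes. /mufehiloki/ → mufeiloki.
Rule 2 (intervocalic voicing): /f/ is a voiceless obstruent between vowels /u/ and /e/, so it voices to [v]. /k/ is a voiceless obstruent between vowels /o/ and /i/, so it voices to [g]. /mufeiloki/ → muveilogi.

muveilogi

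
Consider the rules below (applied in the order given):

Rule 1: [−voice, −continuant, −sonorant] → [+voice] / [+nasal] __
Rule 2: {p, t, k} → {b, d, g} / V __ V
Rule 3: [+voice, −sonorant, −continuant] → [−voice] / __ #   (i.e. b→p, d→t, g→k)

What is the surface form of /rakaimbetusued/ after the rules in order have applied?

ragaimbedusuet

Rule 1 (post-nasal voicing): no segment meets the environment; /rakaimbetusued/ is unchanged.
Rule 2 (intervocalic voicing): /k/ is a voiceless stop between vowels /a/ and /a/, so it voices to [g]. /t/ is a voiceless stop between vowels /e/ and /u/, so it voices to [d]. /rakaimbetusued/ → ragaimbedusued.
Rule 3 (final devoicing): /d/ is a voiced stop in word-final position, so it devoices to [t]. /ragaimbedusued/ → ragaimbedusuet.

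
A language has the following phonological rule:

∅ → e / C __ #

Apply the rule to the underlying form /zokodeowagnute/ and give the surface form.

zokodeowagnute

No segment of /zokodeowagnute/ meets the structural description of the rule, so the form surfaces unchanged.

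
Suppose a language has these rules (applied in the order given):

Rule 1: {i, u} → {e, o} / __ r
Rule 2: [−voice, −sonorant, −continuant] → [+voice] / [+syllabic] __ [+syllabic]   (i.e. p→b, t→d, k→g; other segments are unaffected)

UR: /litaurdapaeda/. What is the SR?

Rule 1 (pre-rhotic lowering): /u/ is a high vowel immediately before /r/, so it lowers to [o]. /litaurdapaeda/ → litaordapaeda.
Rule 2 (intervocalic voicing): /t/ is a voiceless stop between vowels /i/ and /a/, so it voices to [d]. /p/ is a voiceless stop between vowels /a/ and /a/, so it voices to [b]. /litaordapaeda/ → lidaordabaeda.

lidaordabaeda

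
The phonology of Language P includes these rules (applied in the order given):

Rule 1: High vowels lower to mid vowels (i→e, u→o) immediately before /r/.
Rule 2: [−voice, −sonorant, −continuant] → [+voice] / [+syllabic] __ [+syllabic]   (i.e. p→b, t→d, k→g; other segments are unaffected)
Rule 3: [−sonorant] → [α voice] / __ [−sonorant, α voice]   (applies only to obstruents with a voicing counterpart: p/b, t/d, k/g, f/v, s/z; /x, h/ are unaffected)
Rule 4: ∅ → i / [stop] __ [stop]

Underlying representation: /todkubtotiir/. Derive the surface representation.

Rule 1 (pre-rhotic lowering): /i/ is a high vowel immediately before /r/, so it lowers to [e]. /todkubtotiir/ → todkubtotier.
Rule 2 (intervocalic voicing): /t/ is a voiceless stop between vowels /o/ and /i/, so it voices to [d]. /todkubtotier/ → todkubtodier.
Rule 3 (regressive voicing assimilation): /d/ precedes the voiceless obstruent /k/, so it devoices to [t] by assimilation. /b/ precedes the voiceless obstruent /t/, so it devoices to [p] by assimilation. /todkubtodier/ → totkuptodier.
Rule 4 (stop-cluster i-epenthesis): /t/ and /k/ form a stop–stop cluster, so [i] is inserted between them. /p/ and /t/ form a stop–stop cluster, so [i] is inserted between them. /totkuptodier/ → totikupitodier.

totikupitodier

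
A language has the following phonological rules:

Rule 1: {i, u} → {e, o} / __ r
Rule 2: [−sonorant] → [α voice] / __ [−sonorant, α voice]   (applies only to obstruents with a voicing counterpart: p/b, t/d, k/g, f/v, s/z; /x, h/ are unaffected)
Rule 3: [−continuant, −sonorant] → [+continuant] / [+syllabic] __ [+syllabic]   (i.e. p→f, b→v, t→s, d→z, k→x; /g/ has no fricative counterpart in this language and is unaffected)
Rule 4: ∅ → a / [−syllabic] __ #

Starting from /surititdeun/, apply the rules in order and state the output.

sorisiddeuna

Rule 1 (pre-rhotic lowering): /u/ is a high vowel immediately before /r/, so it lowers to [o]. /surititdeun/ → sorititdeun.
Rule 2 (regressive voicing assimilation): /t/ precedes the voiced obstruent /d/, so it voices to [d] by assimilation. /sorititdeun/ → soritiddeun.
Rule 3 (intervocalic spirantization): /t/ is a stop between vowels /i/ and /i/, so it spirantizes to the fricative [s]. /soritiddeun/ → sorisiddeun.
Rule 4 (final a-epenthesis): the form ends in the consonant /n/, so [a] is inserted word-finally. /sorisiddeun/ → sorisiddeuna.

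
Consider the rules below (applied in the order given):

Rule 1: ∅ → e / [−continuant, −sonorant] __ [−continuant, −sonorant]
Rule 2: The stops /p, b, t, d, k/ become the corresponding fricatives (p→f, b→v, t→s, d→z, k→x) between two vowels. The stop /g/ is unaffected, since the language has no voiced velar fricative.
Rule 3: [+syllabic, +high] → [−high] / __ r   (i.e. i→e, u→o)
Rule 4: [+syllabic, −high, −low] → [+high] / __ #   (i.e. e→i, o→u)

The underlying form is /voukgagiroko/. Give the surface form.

Rule 1 (stop-cluster e-epenthesis): /k/ and /g/ form a stop–stop cluster, so [e] is inserted between them. /voukgagiroko/ → voukegagiroko.
Rule 2 (intervocalic spirantization): /k/ is a stop between vowels /u/ and /e/, so it spirantizes to the fricative [x]. /k/ is a stop between vowels /o/ and /o/, so it spirantizes to the fricative [x]. /voukegagiroko/ → vouxegagiroxo.
Rule 3 (pre-rhotic lowering): /i/ is a high vowel immediately before /r/, so it lowers to [e]. /vouxegagiroxo/ → vouxegageroxo.
Rule 4 (final vowel raising): /o/ is a mid vowel in word-final position, so it raises to [u]. /vouxegageroxo/ → vouxegageroxu.

vouxegageroxu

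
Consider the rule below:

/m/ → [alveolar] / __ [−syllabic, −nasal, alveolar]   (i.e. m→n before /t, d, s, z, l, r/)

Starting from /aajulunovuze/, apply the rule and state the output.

No segment of /aajulunovuze/ meets the structural description of the rule, so the form surfaces unchanged.

aajulunovuze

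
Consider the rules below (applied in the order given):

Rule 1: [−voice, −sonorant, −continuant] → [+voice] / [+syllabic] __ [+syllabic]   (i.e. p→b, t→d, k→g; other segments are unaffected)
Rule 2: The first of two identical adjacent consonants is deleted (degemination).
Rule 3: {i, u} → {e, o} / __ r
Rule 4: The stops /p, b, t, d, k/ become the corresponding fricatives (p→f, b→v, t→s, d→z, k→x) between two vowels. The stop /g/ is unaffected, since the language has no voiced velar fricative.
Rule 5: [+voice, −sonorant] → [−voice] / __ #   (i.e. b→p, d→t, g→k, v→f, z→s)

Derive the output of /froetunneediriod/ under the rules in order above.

froezuneezeriot

Rule 1 (intervocalic voicing): /t/ is a voiceless stop between vowels /e/ and /u/, so it voices to [d]. /froetunneediriod/ → froedunneediriod.
Rule 2 (degemination): /nn/ is a geminate; the first /n/ deletes. /froedunneediriod/ → froeduneediriod.
Rule 3 (pre-rhotic lowering): /i/ is a high vowel immediately before /r/, so it lowers to [e]. /froeduneediriod/ → froeduneederiod.
Rule 4 (intervocalic spirantization): /d/ is a stop between vowels /e/ and /u/, so it spirantizes to the fricative [z]. /d/ is a stop between vowels /e/ and /e/, so it spirantizes to the fricative [z]. /froeduneederiod/ → froezuneezeriod.
Rule 5 (final devoicing): /d/ is a voiced obstruent in word-final position, so it devoices to [t]. /froezuneezeriod/ → froezuneezeriot.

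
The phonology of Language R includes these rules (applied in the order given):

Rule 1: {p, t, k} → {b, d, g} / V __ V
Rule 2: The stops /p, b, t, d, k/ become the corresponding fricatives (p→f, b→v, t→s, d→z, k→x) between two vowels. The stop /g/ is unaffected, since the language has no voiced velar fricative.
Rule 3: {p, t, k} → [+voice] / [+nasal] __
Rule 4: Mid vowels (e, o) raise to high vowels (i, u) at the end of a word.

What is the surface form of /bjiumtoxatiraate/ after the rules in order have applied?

Rule 1 (intervocalic voicing): /t/ is a voiceless stop between vowels /a/ and /i/, so it voices to [d]. /t/ is a voiceless stop between vowels /a/ and /e/, so it voices to [d]. /bjiumtoxatiraate/ → bjiumtoxadiraade.
Rule 2 (intervocalic spirantization): /d/ is a stop between vowels /a/ and /i/, so it spirantizes to the fricative [z]. /d/ is a stop between vowels /a/ and /e/, so it spirantizes to the fricative [z]. /bjiumtoxadiraade/ → bjiumtoxaziraaze.
Rule 3 (post-nasal voicing): /t/ is a voiceless stop immediately after the nasal /m/, so it voices to [d]. /bjiumtoxaziraaze/ → bjiumdoxaziraaze.
Rule 4 (final vowel raising): /e/ is a mid vowel in word-final position, so it raises to [i]. /bjiumdoxaziraaze/ → bjiumdoxaziraazi.

bjiumdoxaziraazi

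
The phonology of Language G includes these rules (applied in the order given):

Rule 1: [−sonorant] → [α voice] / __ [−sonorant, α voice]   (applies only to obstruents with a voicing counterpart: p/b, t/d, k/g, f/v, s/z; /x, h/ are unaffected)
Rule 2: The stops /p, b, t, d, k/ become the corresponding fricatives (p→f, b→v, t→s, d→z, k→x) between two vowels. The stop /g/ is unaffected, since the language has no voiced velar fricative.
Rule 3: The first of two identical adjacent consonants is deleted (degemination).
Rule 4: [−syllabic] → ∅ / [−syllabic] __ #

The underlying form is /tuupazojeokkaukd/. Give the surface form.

Rule 1 (regressive voicing assimilation): /k/ precedes the voiced obstruent /d/, so it voices to [g] by assimilation. /tuupazojeokkaukd/ → tuupazojeokkaugd.
Rule 2 (intervocalic spirantization): /p/ is a stop between vowels /u/ and /a/, so it spirantizes to the fricative [f]. /tuupazojeokkaugd/ → tuufazojeokkaugd.
Rule 3 (degemination): /kk/ is a geminate; the first /k/ deletes. /tuufazojeokkaugd/ → tuufazojeokaugd.
Rule 4 (final cluster simplification): /d/ is the second consonant of a word-final cluster /gd/, so it deletes. /tuufazojeokaugd/ → tuufazojeokaug.

tuufazojeokaug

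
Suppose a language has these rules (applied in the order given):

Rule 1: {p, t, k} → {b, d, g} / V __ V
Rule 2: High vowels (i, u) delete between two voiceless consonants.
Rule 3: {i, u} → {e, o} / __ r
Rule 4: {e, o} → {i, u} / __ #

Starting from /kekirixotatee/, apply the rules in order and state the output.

Rule 1 (intervocalic voicing): /k/ is a voiceless stop between vowels /e/ and /i/, so it voices to [g]. /t/ is a voiceless stop between vowels /o/ and /a/, so it voices to [d]. /t/ is a voiceless stop between vowels /a/ and /e/, so it voices to [d]. /kekirixotatee/ → kegirixodadee.
Rule 2 (high vowel syncope): no segment meets the environment; /kegirixodadee/ is unchanged.
Rule 3 (pre-rhotic lowering): /i/ is a high vowel immediately before /r/, so it lowers to [e]. /kegirixodadee/ → kegerixodadee.
Rule 4 (final vowel raising): /e/ is a mid vowel in word-final position, so it raises to [i]. /kegerixodadee/ → kegerixodadei.

kegerixodadei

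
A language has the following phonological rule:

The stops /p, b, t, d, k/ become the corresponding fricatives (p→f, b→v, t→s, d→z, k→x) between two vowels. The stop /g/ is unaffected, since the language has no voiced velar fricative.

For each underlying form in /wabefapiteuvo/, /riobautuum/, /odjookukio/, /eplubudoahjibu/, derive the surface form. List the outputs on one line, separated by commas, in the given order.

wavefafiseuvo, riovausuum, odjooxuxio, epluvuzoahjivu

/wabefapiteuvo/: /b/ is a stop between vowels /a/ and /e/, so it spirantizes to the fricative [v]. /p/ is a stop between vowels /a/ and /i/, so it spirantizes to the fricative [f]. /t/ is a stop between vowels /i/ and /e/, so it spirantizes to the fricative [s]. → [wavefafiseuvo].
/riobautuum/: /b/ is a stop between vowels /o/ and /a/, so it spirantizes to the fricative [v]. /t/ is a stop between vowels /u/ and /u/, so it spirantizes to the fricative [s]. → [riovausuum].
/odjookukio/: /k/ is a stop between vowels /o/ and /u/, so it spirantizes to the fricative [x]. /k/ is a stop between vowels /u/ and /i/, so it spirantizes to the fricative [x]. → [odjooxuxio].
/eplubudoahjibu/: /b/ is a stop between vowels /u/ and /u/, so it spirantizes to the fricative [v]. /d/ is a stop between vowels /u/ and /o/, so it spirantizes to the fricative [z]. /b/ is a stop between vowels /i/ and /u/, so it spirantizes to the fricative [v]. → [epluvuzoahjivu].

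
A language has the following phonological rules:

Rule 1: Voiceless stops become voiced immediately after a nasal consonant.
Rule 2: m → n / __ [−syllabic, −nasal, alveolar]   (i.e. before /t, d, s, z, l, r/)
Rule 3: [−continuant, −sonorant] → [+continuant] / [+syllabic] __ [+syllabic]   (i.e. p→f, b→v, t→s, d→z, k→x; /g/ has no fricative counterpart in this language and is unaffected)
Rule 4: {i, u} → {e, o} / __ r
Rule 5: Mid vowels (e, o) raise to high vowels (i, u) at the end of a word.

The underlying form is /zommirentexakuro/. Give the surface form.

Rule 1 (post-nasal voicing): /t/ is a voiceless stop immediately after the nasal /n/, so it voices to [d]. /zommirentexakuro/ → zommirendexakuro.
Rule 2 (nasal place assimilation): no segment meets the environment; /zommirendexakuro/ is unchanged.
Rule 3 (intervocalic spirantization): /k/ is a stop between vowels /a/ and /u/, so it spirantizes to the fricative [x]. /zommirendexakuro/ → zommirendexaxuro.
Rule 4 (pre-rhotic lowering): /i/ is a high vowel immediately before /r/, so it lowers to [e]. /u/ is a high vowel immediately before /r/, so it lowers to [o]. /zommirendexaxuro/ → zommerendexaxoro.
Rule 5 (final vowel raising): /o/ is a mid vowel in word-final position, so it raises to [u]. /zommerendexaxoro/ → zommerendexaxoru.

zommerendexaxoru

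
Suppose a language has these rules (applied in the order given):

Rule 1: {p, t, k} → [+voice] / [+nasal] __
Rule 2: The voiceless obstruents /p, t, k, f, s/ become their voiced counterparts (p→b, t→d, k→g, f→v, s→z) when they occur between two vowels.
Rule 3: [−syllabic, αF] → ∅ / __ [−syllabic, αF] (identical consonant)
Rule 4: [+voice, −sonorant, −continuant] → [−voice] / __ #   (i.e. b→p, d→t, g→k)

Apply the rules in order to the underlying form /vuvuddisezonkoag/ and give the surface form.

Rule 1 (post-nasal voicing): /k/ is a voiceless stop immediately after the nasal /n/, so it voices to [g]. /vuvuddisezonkoag/ → vuvuddisezongoag.
Rule 2 (intervocalic voicing): /s/ is a voiceless obstruent between vowels /i/ and /e/, so it voices to [z]. /vuvuddisezongoag/ → vuvuddizezongoag.
Rule 3 (degemination): /dd/ is a geminate; the first /d/ deletes. /vuvuddizezongoag/ → vuvudizezongoag.
Rule 4 (final devoicing): /g/ is a voiced stop in word-final position, so it devoices to [k]. /vuvudizezongoag/ → vuvudizezongoak.

vuvudizezongoak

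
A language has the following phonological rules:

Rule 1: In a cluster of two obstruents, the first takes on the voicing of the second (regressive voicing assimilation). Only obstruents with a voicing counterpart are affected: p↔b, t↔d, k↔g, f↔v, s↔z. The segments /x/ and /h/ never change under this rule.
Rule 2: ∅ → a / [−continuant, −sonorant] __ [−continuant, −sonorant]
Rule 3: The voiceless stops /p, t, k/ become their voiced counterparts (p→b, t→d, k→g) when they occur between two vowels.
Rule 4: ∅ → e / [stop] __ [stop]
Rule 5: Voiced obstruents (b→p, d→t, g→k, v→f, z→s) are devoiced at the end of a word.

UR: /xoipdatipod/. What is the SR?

Rule 1 (regressive voicing assimilation): /p/ precedes the voiced obstruent /d/, so it voices to [b] by assimilation. /xoipdatipod/ → xoibdatipod.
Rule 2 (stop-cluster a-epenthesis): /b/ and /d/ form a stop–stop cluster, so [a] is inserted between them. /xoibdatipod/ → xoibadatipod.
Rule 3 (intervocalic voicing): /t/ is a voiceless stop between vowels /a/ and /i/, so it voices to [d]. /p/ is a voiceless stop between vowels /i/ and /o/, so it voices to [b]. /xoibadatipod/ → xoibadadibod.
Rule 4 (stop-cluster e-epenthesis): no segment meets the environment; /xoibadadibod/ is unchanged.
Rule 5 (final devoicing): /d/ is a voiced obstruent in word-final position, so it devoices to [t]. /xoibadadibod/ → xoibadadibot.

xoibadadibot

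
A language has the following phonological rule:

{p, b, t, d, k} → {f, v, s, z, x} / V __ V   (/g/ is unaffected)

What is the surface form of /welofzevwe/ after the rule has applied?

welofzevwe

No segment of /welofzevwe/ meets the structural description of the rule, so the form surfaces unchanged.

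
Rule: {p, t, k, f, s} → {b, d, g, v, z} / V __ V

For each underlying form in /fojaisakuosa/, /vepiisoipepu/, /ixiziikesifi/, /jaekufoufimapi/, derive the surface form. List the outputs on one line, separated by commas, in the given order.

fojaizaguoza, vebiizoibebu, ixiziigezivi, jaeguvouvimabi

/fojaisakuosa/: /s/ is a voiceless obstruent between vowels /i/ and /a/, so it voices to [z]. /k/ is a voiceless obstruent between vowels /a/ and /u/, so it voices to [g]. /s/ is a voiceless obstruent between vowels /o/ and /a/, so it voices to [z]. → [fojaizaguoza].
/vepiisoipepu/: /p/ is a voiceless obstruent between vowels /e/ and /i/, so it voices to [b]. /s/ is a voiceless obstruent between vowels /i/ and /o/, so it voices to [z]. /p/ is a voiceless obstruent between vowels /i/ and /e/, so it voices to [b]. /p/ is a voiceless obstruent between vowels /e/ and /u/, so it voices to [b]. → [vebiizoibebu].
/ixiziikesifi/: /k/ is a voiceless obstruent between vowels /i/ and /e/, so it voices to [g]. /s/ is a voiceless obstruent between vowels /e/ and /i/, so it voices to [z]. /f/ is a voiceless obstruent between vowels /i/ and /i/, so it voices to [v]. → [ixiziigezivi].
/jaekufoufimapi/: /k/ is a voiceless obstruent between vowels /e/ and /u/, so it voices to [g]. /f/ is a voiceless obstruent between vowels /u/ and /o/, so it voices to [v]. /f/ is a voiceless obstruent between vowels /u/ and /i/, so it voices to [v]. /p/ is a voiceless obstruent between vowels /a/ and /i/, so it voices to [b]. → [jaeguvouvimabi].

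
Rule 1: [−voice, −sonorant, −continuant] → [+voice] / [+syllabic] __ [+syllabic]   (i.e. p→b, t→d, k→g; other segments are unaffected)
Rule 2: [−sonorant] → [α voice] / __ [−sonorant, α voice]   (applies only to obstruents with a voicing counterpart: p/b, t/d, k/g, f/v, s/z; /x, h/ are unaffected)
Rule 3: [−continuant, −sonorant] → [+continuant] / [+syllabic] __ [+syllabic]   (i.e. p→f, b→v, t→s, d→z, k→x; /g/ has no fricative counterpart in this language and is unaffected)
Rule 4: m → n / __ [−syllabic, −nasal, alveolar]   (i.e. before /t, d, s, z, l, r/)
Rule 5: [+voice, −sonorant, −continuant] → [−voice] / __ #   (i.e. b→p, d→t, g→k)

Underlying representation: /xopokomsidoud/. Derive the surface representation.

Rule 1 (intervocalic voicing): /p/ is a voiceless stop between vowels /o/ and /o/, so it voices to [b]. /k/ is a voiceless stop between vowels /o/ and /o/, so it voices to [g]. /xopokomsidoud/ → xobogomsidoud.
Rule 2 (regressive voicing assimilation): no segment meets the environment; /xobogomsidoud/ is unchanged.
Rule 3 (intervocalic spirantization): /b/ is a stop between vowels /o/ and /o/, so it spirantizes to the fricative [v]. /d/ is a stop between vowels /i/ and /o/, so it spirantizes to the fricative [z]. /xobogomsidoud/ → xovogomsizoud.
Rule 4 (nasal place assimilation): /m/ precedes the alveolar consonant /s/, so it assimilates in place to [n]. /xovogomsizoud/ → xovogonsizoud.
Rule 5 (final devoicing): /d/ is a voiced stop in word-final position, so it devoices to [t]. /xovogonsizoud/ → xovogonsizout.

xovogonsizout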